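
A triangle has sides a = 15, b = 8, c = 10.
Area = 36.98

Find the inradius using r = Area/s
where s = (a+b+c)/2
s = (15 + 8 + 10)/2 = 33/2 = 16.5
r = Area/s = 36.98/16.5 ≈ 2.24121

r = 2.241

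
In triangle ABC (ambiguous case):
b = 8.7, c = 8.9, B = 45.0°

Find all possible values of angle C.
b/sin(B) = c/sin(C)  ⇒  sin(C) = c·sin(B)/b = 8.9·sin(45.0°)/8.7
sin(45.0°) ≈ 0.707107
sin(C) ≈ 8.9·0.707107/8.7 ≈ 6.29325/8.7 ≈ 0.723362
Candidate 1: C₁ = arcsin(0.723362) ≈ 46.3328°  →  A = 180° − 45.0° − 46.3328° ≈ 88.6672° > 0, valid
Candidate 2: C₂ = 180° − C₁ ≈ 133.667°  →  A = 180° − 45.0° − 133.667° ≈ 1.33276° > 0, valid

C = 46.33° or C = 133.7° (two solutions)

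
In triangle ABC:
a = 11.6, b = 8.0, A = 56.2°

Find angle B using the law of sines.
a/sin(A) = b/sin(B)  ⇒  sin(B) = b·sin(A)/a = 8.0·sin(56.2°)/11.6
sin(56.2°) ≈ 0.830984
sin(B) ≈ 8.0·0.830984/11.6 ≈ 6.64788/11.6 ≈ 0.573093
B = arcsin(0.573093) ≈ 34.9662°
(Since b ≤ a we need B ≤ A, so the obtuse alternative 180° − 34.9662° ≈ 145.034° is rejected.)

B = 34.97°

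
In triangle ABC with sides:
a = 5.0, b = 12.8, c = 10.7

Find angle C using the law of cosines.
c² = a² + b² − 2ab·cos(C)  ⇒  cos(C) = (a² + b² − c²)/(2ab)
cos(C) = (5.0² + 12.8² − 10.7²)/(2·5.0·12.8) = (25 + 163.84 − 114.49)/128 = 74.35/128 ≈ 0.580859
C = arccos(0.580859) ≈ 54.489°

C = 54.49°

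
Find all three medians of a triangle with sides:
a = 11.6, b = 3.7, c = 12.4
Median formula: m_a = ½√(2b² + 2c² − a²) (and cyclically). a² = 134.56, b² = 13.69, c² = 153.76.
m_a = ½√(2·13.69 + 2·153.76 − 134.56) = ½√200.34 ≈ ½·14.1542 ≈ 7.07708
m_b = ½√(2·134.56 + 2·153.76 − 13.69) = ½√562.95 ≈ ½·23.7266 ≈ 11.8633
m_c = ½√(2·134.56 + 2·13.69 − 153.76) = ½√142.74 ≈ ½·11.9474 ≈ 5.97369

m_a = 7.077, m_b = 11.86, m_c = 5.974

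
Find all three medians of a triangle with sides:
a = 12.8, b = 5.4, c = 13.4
Median formula: m_a = ½√(2b² + 2c² − a²) (and cyclically). a² = 163.84, b² = 29.16, c² = 179.56.
m_a = ½√(2·29.16 + 2·179.56 − 163.84) = ½√253.6 ≈ ½·15.9248 ≈ 7.96241
m_b = ½√(2·163.84 + 2·179.56 − 29.16) = ½√657.64 ≈ ½·25.6445 ≈ 12.8222
m_c = ½√(2·163.84 + 2·29.16 − 179.56) = ½√206.44 ≈ ½·14.368 ≈ 7.18401

m_a = 7.962, m_b = 12.82, m_c = 7.184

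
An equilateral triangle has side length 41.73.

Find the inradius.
r = Area/s with s the semi-perimeter.
Area = (√3/4)·41.73² = (√3/4)·1741.3929 ≈ 0.433013·1741.3929 ≈ 754.045
s = 3·41.73/2 = 62.595
r ≈ 754.045/62.595 ≈ 12.0464
(Equivalently r = side/(2√3) = 41.73/3.4641 ≈ 12.0464.)

r = 12.05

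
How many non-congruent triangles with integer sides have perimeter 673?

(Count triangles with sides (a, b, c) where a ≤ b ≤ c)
Let a ≤ b ≤ c with a + b + c = 673. The only binding inequality is a + b > c, i.e. 673 − c > c, so c < 673/2; and c ≥ 673/3 since c is the largest side.
So 225 ≤ c ≤ 336. For each c, b runs from ⌈(673 − c)/2⌉ up to c (then a = 673 − b − c satisfies 1 ≤ a ≤ b automatically), giving c − ⌈(673 − c)/2⌉ + 1 choices.
Summing over c: 2 + 3 + 5 + 6 + … + 167 + 168  (112 terms, c = 225, …, 336) = 9520
Check (closed form: nearest integer to p²/48 for even p, (p+3)²/48 for odd p): (673+3)²/48 = 676²/48 = 456976/48 ≈ 9520.33 → 9520

9520 triangles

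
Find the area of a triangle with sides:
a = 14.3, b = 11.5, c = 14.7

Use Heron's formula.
s = (14.3 + 11.5 + 14.7)/2 = 40.5/2 = 20.25
s − a = 5.95, s − b = 8.75, s − c = 5.55
s(s−a)(s−b)(s−c) = 20.25·5.95·8.75·5.55 ≈ 5851.17
Area = √5851.17 ≈ 76.493

Area = 76.49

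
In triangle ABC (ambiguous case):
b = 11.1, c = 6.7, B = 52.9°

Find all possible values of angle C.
b/sin(B) = c/sin(C)  ⇒  sin(C) = c·sin(B)/b = 6.7·sin(52.9°)/11.1
sin(52.9°) ≈ 0.797584
sin(C) ≈ 6.7·0.797584/11.1 ≈ 5.34381/11.1 ≈ 0.481425
Candidate 1: C₁ = arcsin(0.481425) ≈ 28.7785°  →  A = 180° − 52.9° − 28.7785° ≈ 98.3215° > 0, valid
Candidate 2: C₂ = 180° − C₁ ≈ 151.222°  →  A = 180° − 52.9° − 151.222° ≈ -24.1215° ≤ 0, not a valid triangle

C = 28.78° (one solution)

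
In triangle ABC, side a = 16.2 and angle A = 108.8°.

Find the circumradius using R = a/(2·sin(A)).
R = a/(2·sin(A)) = 16.2/(2·sin(108.8°))
sin(108.8°) ≈ 0.946649
R ≈ 16.2/(2·0.946649) = 16.2/1.8933 ≈ 8.5565

R = 8.556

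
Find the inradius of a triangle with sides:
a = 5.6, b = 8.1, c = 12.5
r = Area/s where s is the semi-perimeter.
s = (5.6 + 8.1 + 12.5)/2 = 26.2/2 = 13.1
Area = √(s(s−a)(s−b)(s−c)) = √(13.1·7.5·5·0.6) ≈ √294.75 ≈ 17.1683
r ≈ 17.1683/13.1 ≈ 1.31056

r = 1.311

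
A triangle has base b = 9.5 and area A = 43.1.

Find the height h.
A = ½·b·h  ⇒  h = 2A/b = 2·43.1/9.5 = 86.2/9.5 ≈ 9.07368

h = 9.074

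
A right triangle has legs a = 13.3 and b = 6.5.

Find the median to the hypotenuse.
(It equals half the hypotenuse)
Hypotenuse c = √(a² + b²) = √(176.89 + 42.25) = √219.14 ≈ 14.8034
Median to hypotenuse = c/2 ≈ 14.8034/2 ≈ 7.40169

Median = 7.402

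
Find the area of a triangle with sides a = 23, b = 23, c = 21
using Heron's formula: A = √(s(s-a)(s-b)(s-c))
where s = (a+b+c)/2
s = (23 + 23 + 21)/2 = 67/2 = 33.5
s − a = 10.5, s − b = 10.5, s − c = 12.5
s(s−a)(s−b)(s−c) = 33.5·10.5·10.5·12.5 = 46167.1875
Area = √46167.1875 ≈ 214.866

s = 33.5, Area = 214.9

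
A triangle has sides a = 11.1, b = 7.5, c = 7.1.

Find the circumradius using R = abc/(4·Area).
First find the area with Heron's formula.
s = (11.1 + 7.5 + 7.1)/2 = 12.85
Area = √(s(s−a)(s−b)(s−c)) = √(12.85·1.75·5.35·5.75) ≈ √691.772 ≈ 26.3016
abc = 11.1·7.5·7.1 = 591.075
R = abc/(4·Area) ≈ 591.075/(4·26.3016) = 591.075/105.206 ≈ 5.61825

R = 5.618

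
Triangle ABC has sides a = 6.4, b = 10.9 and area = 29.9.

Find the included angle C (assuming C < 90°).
Area = ½·a·b·sin(C)  ⇒  sin(C) = 2·Area/(a·b) = 2·29.9/(6.4·10.9) = 59.8/69.76 ≈ 0.857225
C = arcsin(0.857225) ≈ 59.0064° (taking the acute solution since C < 90°)

C = 59.01°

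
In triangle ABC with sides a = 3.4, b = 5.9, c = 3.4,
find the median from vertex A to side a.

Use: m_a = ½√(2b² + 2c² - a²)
m_a = ½√(2·5.9² + 2·3.4² − 3.4²) = ½√(2·34.81 + 2·11.56 − 11.56) = ½√(69.62 + 23.12 − 11.56) = ½√81.18
√81.18 ≈ 9.00999, so m_a ≈ 4.505

m_a = 4.505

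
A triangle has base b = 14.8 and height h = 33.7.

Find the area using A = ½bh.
A = ½·b·h = ½·14.8·33.7 = ½·498.76 = 249.38

Area = 249.38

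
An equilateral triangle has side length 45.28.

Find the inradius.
r = Area/s with s the semi-perimeter.
Area = (√3/4)·45.28² = (√3/4)·2050.2784 ≈ 0.433013·2050.2784 ≈ 887.797
s = 3·45.28/2 = 67.92
r ≈ 887.797/67.92 ≈ 13.0712
(Equivalently r = side/(2√3) = 45.28/3.4641 ≈ 13.0712.)

r = 13.07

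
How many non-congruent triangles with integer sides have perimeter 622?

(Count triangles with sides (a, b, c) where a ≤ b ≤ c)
Let a ≤ b ≤ c with a + b + c = 622. The only binding inequality is a + b > c, i.e. 622 − c > c, so c < 622/2; and c ≥ 622/3 since c is the largest side.
So 208 ≤ c ≤ 310. For each c, b runs from ⌈(622 − c)/2⌉ up to c (then a = 622 − b − c satisfies 1 ≤ a ≤ b automatically), giving c − ⌈(622 − c)/2⌉ + 1 choices.
Summing over c: 2 + 3 + 5 + 6 + … + 153 + 155  (103 terms, c = 208, …, 310) = 8060
Check (closed form: nearest integer to p²/48 for even p, (p+3)²/48 for odd p): 622²/48 = 386884/48 ≈ 8060.08 → 8060

8060 triangles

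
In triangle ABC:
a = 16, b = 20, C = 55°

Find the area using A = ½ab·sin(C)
A = ½·a·b·sin(C) = ½·16·20·sin(55°)
sin(55°) ≈ 0.819152
A ≈ ½·320·0.819152 = 160·0.819152 ≈ 131.064

Area = 131.1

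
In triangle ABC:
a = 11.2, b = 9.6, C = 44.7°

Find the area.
Two sides and the included angle (SAS): A = ½·a·b·sin(C) = ½·11.2·9.6·sin(44.7°)
sin(44.7°) ≈ 0.703395
A ≈ ½·107.52·0.703395 = 53.76·0.703395 ≈ 37.8145

Area = 37.81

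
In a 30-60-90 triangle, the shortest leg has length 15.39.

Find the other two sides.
In a 30-60-90 triangle the sides are in ratio 1 : √3 : 2 (short leg : long leg : hypotenuse).
Long leg = 15.39·√3 ≈ 15.39·1.73205 ≈ 26.6563
Hypotenuse = 2·15.39 = 30.78

Long leg = 15.39√3 = 26.66, Hypotenuse = 30.78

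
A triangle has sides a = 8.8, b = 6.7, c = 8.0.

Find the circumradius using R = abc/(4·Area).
First find the area with Heron's formula.
s = (8.8 + 6.7 + 8.0)/2 = 11.75
Area = √(s(s−a)(s−b)(s−c)) = √(11.75·2.95·5.05·3.75) ≈ √656.421 ≈ 25.6207
abc = 8.8·6.7·8.0 = 471.68
R = abc/(4·Area) ≈ 471.68/(4·25.6207) = 471.68/102.483 ≈ 4.60253

R = 4.603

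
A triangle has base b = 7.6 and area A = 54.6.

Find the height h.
A = ½·b·h  ⇒  h = 2A/b = 2·54.6/7.6 = 109.2/7.6 ≈ 14.3684

h = 14.37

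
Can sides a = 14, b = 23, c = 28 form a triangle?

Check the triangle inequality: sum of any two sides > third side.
a + b vs c: 14 + 23 = 37 > 28  ✓
a + c vs b: 14 + 28 = 42 > 23  ✓
b + c vs a: 23 + 28 = 51 > 14  ✓

Yes, triangle inequality satisfied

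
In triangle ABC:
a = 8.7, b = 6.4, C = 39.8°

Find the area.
Two sides and the included angle (SAS): A = ½·a·b·sin(C) = ½·8.7·6.4·sin(39.8°)
sin(39.8°) ≈ 0.64011
A ≈ ½·55.68·0.64011 = 27.84·0.64011 ≈ 17.8207

Area = 17.82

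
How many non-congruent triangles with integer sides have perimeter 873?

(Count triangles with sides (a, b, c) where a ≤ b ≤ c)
Let a ≤ b ≤ c with a + b + c = 873. The only binding inequality is a + b > c, i.e. 873 − c > c, so c < 873/2; and c ≥ 873/3 since c is the largest side.
So 291 ≤ c ≤ 436. For each c, b runs from ⌈(873 − c)/2⌉ up to c (then a = 873 − b − c satisfies 1 ≤ a ≤ b automatically), giving c − ⌈(873 − c)/2⌉ + 1 choices.
Summing over c: 1 + 2 + 4 + 5 + … + 217 + 218  (146 terms, c = 291, …, 436) = 15987
Check (closed form: nearest integer to p²/48 for even p, (p+3)²/48 for odd p): (873+3)²/48 = 876²/48 = 767376/48 ≈ 15987.00 → 15987

15987 triangles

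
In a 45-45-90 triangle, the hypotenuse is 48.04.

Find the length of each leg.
In a 45-45-90 triangle hypotenuse = leg·√2, so leg = hypotenuse/√2.
Leg = 48.04/√2 ≈ 48.04/1.41421 ≈ 33.9694

Each leg = 33.97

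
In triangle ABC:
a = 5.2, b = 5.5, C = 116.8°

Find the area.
Two sides and the included angle (SAS): A = ½·a·b·sin(C) = ½·5.2·5.5·sin(116.8°)
sin(116.8°) ≈ 0.892586
A ≈ ½·28.6·0.892586 = 14.3·0.892586 ≈ 12.764

Area = 12.76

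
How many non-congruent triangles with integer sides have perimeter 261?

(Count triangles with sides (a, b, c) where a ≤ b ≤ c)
Let a ≤ b ≤ c with a + b + c = 261. The only binding inequality is a + b > c, i.e. 261 − c > c, so c < 261/2; and c ≥ 261/3 since c is the largest side.
So 87 ≤ c ≤ 130. For each c, b runs from ⌈(261 − c)/2⌉ up to c (then a = 261 − b − c satisfies 1 ≤ a ≤ b automatically), giving c − ⌈(261 − c)/2⌉ + 1 choices.
Summing over c: 1 + 2 + 4 + 5 + … + 64 + 65  (44 terms, c = 87, …, 130) = 1452
Check (closed form: nearest integer to p²/48 for even p, (p+3)²/48 for odd p): (261+3)²/48 = 264²/48 = 69696/48 ≈ 1452.00 → 1452

1452 triangles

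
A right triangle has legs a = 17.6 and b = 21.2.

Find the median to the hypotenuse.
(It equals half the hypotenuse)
Hypotenuse c = √(a² + b²) = √(309.76 + 449.44) = √759.2 ≈ 27.5536
Median to hypotenuse = c/2 ≈ 27.5536/2 ≈ 13.7768

Median = 13.78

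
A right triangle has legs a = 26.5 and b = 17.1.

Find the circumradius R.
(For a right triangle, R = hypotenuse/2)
Hypotenuse c = √(a² + b²) = √(702.25 + 292.41) = √994.66 ≈ 31.5382
R = c/2 ≈ 31.5382/2 ≈ 15.7691

R = 15.77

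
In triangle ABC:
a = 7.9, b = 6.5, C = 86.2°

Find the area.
Two sides and the included angle (SAS): A = ½·a·b·sin(C) = ½·7.9·6.5·sin(86.2°)
sin(86.2°) ≈ 0.997801
A ≈ ½·51.35·0.997801 = 25.675·0.997801 ≈ 25.6186

Area = 25.62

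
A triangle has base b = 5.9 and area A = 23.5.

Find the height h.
A = ½·b·h  ⇒  h = 2A/b = 2·23.5/5.9 = 47/5.9 ≈ 7.9661

h = 7.966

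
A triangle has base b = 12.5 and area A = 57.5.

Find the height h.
A = ½·b·h  ⇒  h = 2A/b = 2·57.5/12.5 = 115/12.5 ≈ 9.2

h = 9.2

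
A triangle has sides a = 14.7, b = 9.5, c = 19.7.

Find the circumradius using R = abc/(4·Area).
First find the area with Heron's formula.
s = (14.7 + 9.5 + 19.7)/2 = 21.95
Area = √(s(s−a)(s−b)(s−c)) = √(21.95·7.25·12.45·2.25) ≈ √4457.84 ≈ 66.7671
abc = 14.7·9.5·19.7 = 2751.105
R = abc/(4·Area) ≈ 2751.105/(4·66.7671) = 2751.105/267.068 ≈ 10.3011

R = 10.3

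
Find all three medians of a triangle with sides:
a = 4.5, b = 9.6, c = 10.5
Median formula: m_a = ½√(2b² + 2c² − a²) (and cyclically). a² = 20.25, b² = 92.16, c² = 110.25.
m_a = ½√(2·92.16 + 2·110.25 − 20.25) = ½√384.57 ≈ ½·19.6105 ≈ 9.80523
m_b = ½√(2·20.25 + 2·110.25 − 92.16) = ½√168.84 ≈ ½·12.9938 ≈ 6.49692
m_c = ½√(2·20.25 + 2·92.16 − 110.25) = ½√114.57 ≈ ½·10.7037 ≈ 5.35187

m_a = 9.805, m_b = 6.497, m_c = 5.352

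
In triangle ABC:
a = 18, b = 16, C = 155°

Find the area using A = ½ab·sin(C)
A = ½·a·b·sin(C) = ½·18·16·sin(155°)
sin(155°) ≈ 0.422618
A ≈ ½·288·0.422618 = 144·0.422618 ≈ 60.857

Area = 60.86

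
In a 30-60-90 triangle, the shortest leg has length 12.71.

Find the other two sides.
In a 30-60-90 triangle the sides are in ratio 1 : √3 : 2 (short leg : long leg : hypotenuse).
Long leg = 12.71·√3 ≈ 12.71·1.73205 ≈ 22.0144
Hypotenuse = 2·12.71 = 25.42

Long leg = 12.71√3 = 22.01, Hypotenuse = 25.42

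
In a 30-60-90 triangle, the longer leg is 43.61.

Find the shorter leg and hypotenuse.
In a 30-60-90 triangle the sides are in ratio 1 : √3 : 2, so short leg = long leg/√3 and hypotenuse = 2·(short leg).
Short leg = 43.61/√3 ≈ 43.61/1.73205 ≈ 25.1782
Hypotenuse = 2·25.1782 ≈ 50.3565

Short leg = 25.18, Hypotenuse = 50.36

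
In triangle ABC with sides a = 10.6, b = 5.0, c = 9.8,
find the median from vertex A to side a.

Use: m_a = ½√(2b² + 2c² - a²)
m_a = ½√(2·5.0² + 2·9.8² − 10.6²) = ½√(2·25 + 2·96.04 − 112.36) = ½√(50 + 192.08 − 112.36) = ½√129.72
√129.72 ≈ 11.3895, so m_a ≈ 5.69473

m_a = 5.695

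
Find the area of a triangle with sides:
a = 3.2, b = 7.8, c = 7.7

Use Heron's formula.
s = (3.2 + 7.8 + 7.7)/2 = 18.7/2 = 9.35
s − a = 6.15, s − b = 1.55, s − c = 1.65
s(s−a)(s−b)(s−c) = 9.35·6.15·1.55·1.65 ≈ 147.063
Area = √147.063 ≈ 12.1269

Area = 12.13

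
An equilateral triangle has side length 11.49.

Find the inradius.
r = Area/s with s the semi-perimeter.
Area = (√3/4)·11.49² = (√3/4)·132.0201 ≈ 0.433013·132.0201 ≈ 57.1664
s = 3·11.49/2 = 17.235
r ≈ 57.1664/17.235 ≈ 3.31688
(Equivalently r = side/(2√3) = 11.49/3.4641 ≈ 3.31688.)

r = 3.317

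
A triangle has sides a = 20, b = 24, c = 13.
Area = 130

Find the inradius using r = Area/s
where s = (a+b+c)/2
s = (20 + 24 + 13)/2 = 57/2 = 28.5
r = Area/s = 130/28.5 ≈ 4.5614

r = 4.561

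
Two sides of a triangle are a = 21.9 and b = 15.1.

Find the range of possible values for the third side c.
Triangle inequality: |a − b| < c < a + b
|a − b| = |21.9 − 15.1| = 6.8
a + b = 21.9 + 15.1 = 37

6.8 < c < 37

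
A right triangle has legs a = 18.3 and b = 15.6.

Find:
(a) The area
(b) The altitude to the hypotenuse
(a) The legs are perpendicular, so Area = ½·a·b = ½·18.3·15.6 = ½·285.48 = 142.74
(b) Hypotenuse c = √(a² + b²) = √(334.89 + 243.36) = √578.25 ≈ 24.0468
    Area = ½·c·h_c  ⇒  h_c = 2·Area/c = 285.48/24.0468 ≈ 11.8718

Area = 142.74, h_c = 11.87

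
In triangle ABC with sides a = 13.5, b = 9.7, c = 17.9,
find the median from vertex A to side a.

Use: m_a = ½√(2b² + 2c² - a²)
m_a = ½√(2·9.7² + 2·17.9² − 13.5²) = ½√(2·94.09 + 2·320.41 − 182.25) = ½√(188.18 + 640.82 − 182.25) = ½√646.75
√646.75 ≈ 25.4313, so m_a ≈ 12.7156

m_a = 12.72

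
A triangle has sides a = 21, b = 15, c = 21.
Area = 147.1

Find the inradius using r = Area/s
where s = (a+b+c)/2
s = (21 + 15 + 21)/2 = 57/2 = 28.5
r = Area/s = 147.1/28.5 ≈ 5.1614

r = 5.161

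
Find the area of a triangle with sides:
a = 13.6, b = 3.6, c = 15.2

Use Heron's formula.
s = (13.6 + 3.6 + 15.2)/2 = 32.4/2 = 16.2
s − a = 2.6, s − b = 12.6, s − c = 1
s(s−a)(s−b)(s−c) = 16.2·2.6·12.6·1 ≈ 530.712
Area = √530.712 ≈ 23.0372

Area = 23.04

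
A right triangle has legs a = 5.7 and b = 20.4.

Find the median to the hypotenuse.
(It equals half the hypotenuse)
Hypotenuse c = √(a² + b²) = √(32.49 + 416.16) = √448.65 ≈ 21.1814
Median to hypotenuse = c/2 ≈ 21.1814/2 ≈ 10.5907

Median = 10.59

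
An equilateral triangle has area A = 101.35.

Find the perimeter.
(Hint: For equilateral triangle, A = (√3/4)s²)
A = (√3/4)s²  ⇒  s² = 4A/√3 = 4·101.35/√3 = 405.4/1.73205 ≈ 234.058
s ≈ √234.058 ≈ 15.2989
Perimeter = 3s ≈ 3·15.2989 ≈ 45.8968

Perimeter = 45.9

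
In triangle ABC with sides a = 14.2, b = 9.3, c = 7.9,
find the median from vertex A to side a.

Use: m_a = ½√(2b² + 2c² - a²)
m_a = ½√(2·9.3² + 2·7.9² − 14.2²) = ½√(2·86.49 + 2·62.41 − 201.64) = ½√(172.98 + 124.82 − 201.64) = ½√96.16
√96.16 ≈ 9.80612, so m_a ≈ 4.90306

m_a = 4.903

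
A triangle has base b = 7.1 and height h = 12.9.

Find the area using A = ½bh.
A = ½·b·h = ½·7.1·12.9 = ½·91.59 = 45.795

Area = 45.795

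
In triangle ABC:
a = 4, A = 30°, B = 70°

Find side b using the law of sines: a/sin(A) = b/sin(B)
a/sin(A) = b/sin(B)  ⇒  b = a·sin(B)/sin(A) = 4·sin(70°)/sin(30°)
sin(70°) ≈ 0.939693, sin(30°) ≈ 0.5
b ≈ 4·0.939693/0.5 ≈ 3.75877/0.5 ≈ 7.51754

b = 7.518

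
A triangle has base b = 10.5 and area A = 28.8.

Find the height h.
A = ½·b·h  ⇒  h = 2A/b = 2·28.8/10.5 = 57.6/10.5 ≈ 5.48571

h = 5.486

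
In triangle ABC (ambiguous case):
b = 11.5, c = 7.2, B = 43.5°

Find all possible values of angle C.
b/sin(B) = c/sin(C)  ⇒  sin(C) = c·sin(B)/b = 7.2·sin(43.5°)/11.5
sin(43.5°) ≈ 0.688355
sin(C) ≈ 7.2·0.688355/11.5 ≈ 4.95615/11.5 ≈ 0.43097
Candidate 1: C₁ = arcsin(0.43097) ≈ 25.5291°  →  A = 180° − 43.5° − 25.5291° ≈ 110.971° > 0, valid
Candidate 2: C₂ = 180° − C₁ ≈ 154.471°  →  A = 180° − 43.5° − 154.471° ≈ -17.9709° ≤ 0, not a valid triangle

C = 25.53° (one solution)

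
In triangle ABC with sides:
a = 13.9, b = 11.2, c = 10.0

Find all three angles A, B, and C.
Law of cosines for each angle (a² = 193.21, b² = 125.44, c² = 100):
cos(A) = (b² + c² − a²)/(2bc) = (125.44 + 100 − 193.21)/(2·11.2·10.0) = 32.23/224 ≈ 0.143884  ⇒  A ≈ 81.7273°
cos(B) = (a² + c² − b²)/(2ac) = (193.21 + 100 − 125.44)/(2·13.9·10.0) = 167.77/278 ≈ 0.603489  ⇒  B ≈ 52.8798°
cos(C) = (a² + b² − c²)/(2ab) = (193.21 + 125.44 − 100)/(2·13.9·11.2) = 218.65/311.36 ≈ 0.702242  ⇒  C ≈ 45.3929°
Check: A + B + C ≈ 180°

A = 81.73°, B = 52.88°, C = 45.39°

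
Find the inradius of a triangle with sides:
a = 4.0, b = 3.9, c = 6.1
r = Area/s where s is the semi-perimeter.
s = (4.0 + 3.9 + 6.1)/2 = 14/2 = 7
Area = √(s(s−a)(s−b)(s−c)) = √(7·3·3.1·0.9) ≈ √58.59 ≈ 7.65441
r ≈ 7.65441/7 ≈ 1.09349

r = 1.093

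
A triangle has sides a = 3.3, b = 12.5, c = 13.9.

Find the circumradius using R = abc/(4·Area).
First find the area with Heron's formula.
s = (3.3 + 12.5 + 13.9)/2 = 14.85
Area = √(s(s−a)(s−b)(s−c)) = √(14.85·11.55·2.35·0.95) ≈ √382.913 ≈ 19.5682
abc = 3.3·12.5·13.9 = 573.375
R = abc/(4·Area) ≈ 573.375/(4·19.5682) = 573.375/78.2726 ≈ 7.32536

R = 7.325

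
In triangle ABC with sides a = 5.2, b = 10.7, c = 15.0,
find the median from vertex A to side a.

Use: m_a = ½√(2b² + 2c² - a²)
m_a = ½√(2·10.7² + 2·15.0² − 5.2²) = ½√(2·114.49 + 2·225 − 27.04) = ½√(228.98 + 450 − 27.04) = ½√651.94
√651.94 ≈ 25.5331, so m_a ≈ 12.7666

m_a = 12.77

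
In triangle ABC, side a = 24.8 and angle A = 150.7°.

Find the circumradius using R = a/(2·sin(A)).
R = a/(2·sin(A)) = 24.8/(2·sin(150.7°))
sin(150.7°) ≈ 0.489382
R ≈ 24.8/(2·0.489382) = 24.8/0.978765 ≈ 25.3381

R = 25.34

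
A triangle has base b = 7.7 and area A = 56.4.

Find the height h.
A = ½·b·h  ⇒  h = 2A/b = 2·56.4/7.7 = 112.8/7.7 ≈ 14.6494

h = 14.65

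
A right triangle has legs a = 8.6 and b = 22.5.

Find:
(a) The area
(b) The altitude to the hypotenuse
(a) The legs are perpendicular, so Area = ½·a·b = ½·8.6·22.5 = ½·193.5 = 96.75
(b) Hypotenuse c = √(a² + b²) = √(73.96 + 506.25) = √580.21 ≈ 24.0875
    Area = ½·c·h_c  ⇒  h_c = 2·Area/c = 193.5/24.0875 ≈ 8.0332

Area = 96.75, h_c = 8.033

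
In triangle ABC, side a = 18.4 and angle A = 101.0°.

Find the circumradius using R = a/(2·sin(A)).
R = a/(2·sin(A)) = 18.4/(2·sin(101.0°))
sin(101.0°) ≈ 0.981627
R ≈ 18.4/(2·0.981627) = 18.4/1.96325 ≈ 9.37219

R = 9.372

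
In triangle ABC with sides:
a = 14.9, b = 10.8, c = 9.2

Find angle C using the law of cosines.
c² = a² + b² − 2ab·cos(C)  ⇒  cos(C) = (a² + b² − c²)/(2ab)
cos(C) = (14.9² + 10.8² − 9.2²)/(2·14.9·10.8) = (222.01 + 116.64 − 84.64)/321.84 = 254.01/321.84 ≈ 0.789243
C = arccos(0.789243) ≈ 37.8852°

C = 37.89°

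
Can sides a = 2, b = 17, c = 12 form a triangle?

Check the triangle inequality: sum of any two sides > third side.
a + b vs c: 2 + 17 = 19 > 12  ✓
a + c vs b: 2 + 12 = 14 ≤ 17  ✗
b + c vs a: 17 + 12 = 29 > 2  ✓

No: 2 + 12 = 14 is not > 17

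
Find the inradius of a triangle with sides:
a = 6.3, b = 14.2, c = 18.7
r = Area/s where s is the semi-perimeter.
s = (6.3 + 14.2 + 18.7)/2 = 39.2/2 = 19.6
Area = √(s(s−a)(s−b)(s−c)) = √(19.6·13.3·5.4·0.9) ≈ √1266.9 ≈ 35.5936
r ≈ 35.5936/19.6 ≈ 1.816

r = 1.816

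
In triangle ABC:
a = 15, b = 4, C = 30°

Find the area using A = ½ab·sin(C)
A = ½·a·b·sin(C) = ½·15·4·sin(30°)
sin(30°) ≈ 0.5
A ≈ ½·60·0.5 = 30·0.5 ≈ 15

Area = 15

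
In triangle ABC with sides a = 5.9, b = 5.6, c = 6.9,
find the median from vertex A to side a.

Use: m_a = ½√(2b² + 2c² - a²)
m_a = ½√(2·5.6² + 2·6.9² − 5.9²) = ½√(2·31.36 + 2·47.61 − 34.81) = ½√(62.72 + 95.22 − 34.81) = ½√123.13
√123.13 ≈ 11.0964, so m_a ≈ 5.5482

m_a = 5.548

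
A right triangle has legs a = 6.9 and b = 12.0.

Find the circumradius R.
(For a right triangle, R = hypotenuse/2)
Hypotenuse c = √(a² + b²) = √(47.61 + 144) = √191.61 ≈ 13.8423
R = c/2 ≈ 13.8423/2 ≈ 6.92116

R = 6.921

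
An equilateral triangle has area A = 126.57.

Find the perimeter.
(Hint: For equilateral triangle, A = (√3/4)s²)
A = (√3/4)s²  ⇒  s² = 4A/√3 = 4·126.57/√3 = 506.28/1.73205 ≈ 292.301
s ≈ √292.301 ≈ 17.0968
Perimeter = 3s ≈ 3·17.0968 ≈ 51.2904

Perimeter = 51.29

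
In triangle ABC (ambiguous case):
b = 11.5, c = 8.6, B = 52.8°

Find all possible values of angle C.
b/sin(B) = c/sin(C)  ⇒  sin(C) = c·sin(B)/b = 8.6·sin(52.8°)/11.5
sin(52.8°) ≈ 0.79653
sin(C) ≈ 8.6·0.79653/11.5 ≈ 6.85016/11.5 ≈ 0.595666
Candidate 1: C₁ = arcsin(0.595666) ≈ 36.5601°  →  A = 180° − 52.8° − 36.5601° ≈ 90.6399° > 0, valid
Candidate 2: C₂ = 180° − C₁ ≈ 143.44°  →  A = 180° − 52.8° − 143.44° ≈ -16.2399° ≤ 0, not a valid triangle

C = 36.56° (one solution)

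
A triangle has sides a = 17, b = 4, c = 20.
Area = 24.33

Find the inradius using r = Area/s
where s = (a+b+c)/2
s = (17 + 4 + 20)/2 = 41/2 = 20.5
r = Area/s = 24.33/20.5 ≈ 1.18683

r = 1.187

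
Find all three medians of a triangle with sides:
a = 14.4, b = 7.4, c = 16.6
Median formula: m_a = ½√(2b² + 2c² − a²) (and cyclically). a² = 207.36, b² = 54.76, c² = 275.56.
m_a = ½√(2·54.76 + 2·275.56 − 207.36) = ½√453.28 ≈ ½·21.2904 ≈ 10.6452
m_b = ½√(2·207.36 + 2·275.56 − 54.76) = ½√911.08 ≈ ½·30.1841 ≈ 15.0921
m_c = ½√(2·207.36 + 2·54.76 − 275.56) = ½√248.68 ≈ ½·15.7696 ≈ 7.8848

m_a = 10.65, m_b = 15.09, m_c = 7.885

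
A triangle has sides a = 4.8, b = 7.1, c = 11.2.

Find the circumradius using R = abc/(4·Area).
First find the area with Heron's formula.
s = (4.8 + 7.1 + 11.2)/2 = 11.55
Area = √(s(s−a)(s−b)(s−c)) = √(11.55·6.75·4.45·0.35) ≈ √121.427 ≈ 11.0194
abc = 4.8·7.1·11.2 = 381.696
R = abc/(4·Area) ≈ 381.696/(4·11.0194) = 381.696/44.0775 ≈ 8.65966

R = 8.66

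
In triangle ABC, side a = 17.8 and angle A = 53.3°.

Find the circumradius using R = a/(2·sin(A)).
R = a/(2·sin(A)) = 17.8/(2·sin(53.3°))
sin(53.3°) ≈ 0.801776
R ≈ 17.8/(2·0.801776) = 17.8/1.60355 ≈ 11.1004

R = 11.1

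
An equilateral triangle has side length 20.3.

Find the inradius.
r = Area/s with s the semi-perimeter.
Area = (√3/4)·20.3² = (√3/4)·412.09 ≈ 0.433013·412.09 ≈ 178.44
s = 3·20.3/2 = 30.45
r ≈ 178.44/30.45 ≈ 5.86011
(Equivalently r = side/(2√3) = 20.3/3.4641 ≈ 5.86011.)

r = 5.86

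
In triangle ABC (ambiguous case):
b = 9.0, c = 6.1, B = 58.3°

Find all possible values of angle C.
b/sin(B) = c/sin(C)  ⇒  sin(C) = c·sin(B)/b = 6.1·sin(58.3°)/9.0
sin(58.3°) ≈ 0.850811
sin(C) ≈ 6.1·0.850811/9.0 ≈ 5.18995/9.0 ≈ 0.576661
Candidate 1: C₁ = arcsin(0.576661) ≈ 35.216°  →  A = 180° − 58.3° − 35.216° ≈ 86.484° > 0, valid
Candidate 2: C₂ = 180° − C₁ ≈ 144.784°  →  A = 180° − 58.3° − 144.784° ≈ -23.084° ≤ 0, not a valid triangle

C = 35.22° (one solution)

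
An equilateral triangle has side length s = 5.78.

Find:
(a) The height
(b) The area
(a) The height splits the triangle into two 30-60-90 halves: h = s·√3/2 = 5.78·1.73205/2 ≈ 10.0113/2 ≈ 5.00563
(b) Area = (√3/4)·s² = (√3/4)·5.78² = (√3/4)·33.4084 ≈ 0.433013·33.4084 ≈ 14.4663

Height = 5.006, Area = 14.47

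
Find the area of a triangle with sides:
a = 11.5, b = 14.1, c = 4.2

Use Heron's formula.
s = (11.5 + 14.1 + 4.2)/2 = 29.8/2 = 14.9
s − a = 3.4, s − b = 0.8, s − c = 10.7
s(s−a)(s−b)(s−c) = 14.9·3.4·0.8·10.7 ≈ 433.65
Area = √433.65 ≈ 20.8243

Area = 20.82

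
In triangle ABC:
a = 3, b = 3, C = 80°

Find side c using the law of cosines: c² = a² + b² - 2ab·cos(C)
c² = 3² + 3² − 2·3·3·cos(80°)
cos(80°) ≈ 0.173648
c² ≈ 9 + 9 − 18·(0.173648) ≈ 18 − 3.12567 ≈ 14.8743
c ≈ √14.8743 ≈ 3.85673

c = 3.857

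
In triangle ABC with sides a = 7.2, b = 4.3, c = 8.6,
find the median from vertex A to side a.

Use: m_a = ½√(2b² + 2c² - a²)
m_a = ½√(2·4.3² + 2·8.6² − 7.2²) = ½√(2·18.49 + 2·73.96 − 51.84) = ½√(36.98 + 147.92 − 51.84) = ½√133.06
√133.06 ≈ 11.5352, so m_a ≈ 5.76758

m_a = 5.768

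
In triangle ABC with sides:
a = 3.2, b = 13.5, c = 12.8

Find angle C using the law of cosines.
c² = a² + b² − 2ab·cos(C)  ⇒  cos(C) = (a² + b² − c²)/(2ab)
cos(C) = (3.2² + 13.5² − 12.8²)/(2·3.2·13.5) = (10.24 + 182.25 − 163.84)/86.4 = 28.65/86.4 ≈ 0.331597
C = arccos(0.331597) ≈ 70.6343°

C = 70.63°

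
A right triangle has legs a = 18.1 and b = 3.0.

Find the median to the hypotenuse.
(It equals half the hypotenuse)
Hypotenuse c = √(a² + b²) = √(327.61 + 9) = √336.61 ≈ 18.3469
Median to hypotenuse = c/2 ≈ 18.3469/2 ≈ 9.17347

Median = 9.173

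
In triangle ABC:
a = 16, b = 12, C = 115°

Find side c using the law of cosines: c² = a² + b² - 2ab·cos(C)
c² = 16² + 12² − 2·16·12·cos(115°)
cos(115°) ≈ -0.422618
c² ≈ 256 + 144 − 384·(-0.422618) ≈ 400 + 162.285 ≈ 562.285
c ≈ √562.285 ≈ 23.7126

c = 23.71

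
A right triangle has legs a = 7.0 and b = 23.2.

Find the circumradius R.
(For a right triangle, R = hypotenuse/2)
Hypotenuse c = √(a² + b²) = √(49 + 538.24) = √587.24 ≈ 24.233
R = c/2 ≈ 24.233/2 ≈ 12.1165

R = 12.12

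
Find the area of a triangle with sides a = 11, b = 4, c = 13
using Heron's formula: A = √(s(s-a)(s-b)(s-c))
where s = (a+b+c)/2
s = (11 + 4 + 13)/2 = 28/2 = 14
s − a = 3, s − b = 10, s − c = 1
s(s−a)(s−b)(s−c) = 14·3·10·1 = 420
Area = √420 ≈ 20.4939

s = 14.0, Area = 20.49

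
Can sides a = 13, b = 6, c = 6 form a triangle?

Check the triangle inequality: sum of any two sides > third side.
a + b vs c: 13 + 6 = 19 > 6  ✓
a + c vs b: 13 + 6 = 19 > 6  ✓
b + c vs a: 6 + 6 = 12 ≤ 13  ✗

No: 6 + 6 = 12 is not > 13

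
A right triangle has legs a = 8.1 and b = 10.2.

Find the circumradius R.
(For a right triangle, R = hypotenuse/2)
Hypotenuse c = √(a² + b²) = √(65.61 + 104.04) = √169.65 ≈ 13.025
R = c/2 ≈ 13.025/2 ≈ 6.51249

R = 6.512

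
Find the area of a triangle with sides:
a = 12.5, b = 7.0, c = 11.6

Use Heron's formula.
s = (12.5 + 7.0 + 11.6)/2 = 31.1/2 = 15.55
s − a = 3.05, s − b = 8.55, s − c = 3.95
s(s−a)(s−b)(s−c) = 15.55·3.05·8.55·3.95 ≈ 1601.75
Area = √1601.75 ≈ 40.0218

Area = 40.02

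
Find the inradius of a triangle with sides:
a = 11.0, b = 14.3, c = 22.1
r = Area/s where s is the semi-perimeter.
s = (11.0 + 14.3 + 22.1)/2 = 47.4/2 = 23.7
Area = √(s(s−a)(s−b)(s−c)) = √(23.7·12.7·9.4·1.6) ≈ √4526.89 ≈ 67.2822
r ≈ 67.2822/23.7 ≈ 2.83891

r = 2.839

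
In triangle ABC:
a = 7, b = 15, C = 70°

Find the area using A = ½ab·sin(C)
A = ½·a·b·sin(C) = ½·7·15·sin(70°)
sin(70°) ≈ 0.939693
A ≈ ½·105·0.939693 = 52.5·0.939693 ≈ 49.3339

Area = 49.33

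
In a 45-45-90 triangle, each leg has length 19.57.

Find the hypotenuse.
In a 45-45-90 triangle the sides are in ratio 1 : 1 : √2, so hypotenuse = leg·√2.
Hypotenuse = 19.57·√2 ≈ 19.57·1.41421 ≈ 27.6762

Hypotenuse = 19.57√2 = 27.68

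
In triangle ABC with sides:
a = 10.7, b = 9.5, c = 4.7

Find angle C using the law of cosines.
c² = a² + b² − 2ab·cos(C)  ⇒  cos(C) = (a² + b² − c²)/(2ab)
cos(C) = (10.7² + 9.5² − 4.7²)/(2·10.7·9.5) = (114.49 + 90.25 − 22.09)/203.3 = 182.65/203.3 ≈ 0.898426
C = arccos(0.898426) ≈ 26.0481°

C = 26.05°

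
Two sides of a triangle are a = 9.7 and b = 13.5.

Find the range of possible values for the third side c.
Triangle inequality: |a − b| < c < a + b
|a − b| = |9.7 − 13.5| = 3.8
a + b = 9.7 + 13.5 = 23.2

3.8 < c < 23.2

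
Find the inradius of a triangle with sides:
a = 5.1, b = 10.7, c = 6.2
r = Area/s where s is the semi-perimeter.
s = (5.1 + 10.7 + 6.2)/2 = 22/2 = 11
Area = √(s(s−a)(s−b)(s−c)) = √(11·5.9·0.3·4.8) ≈ √93.456 ≈ 9.66726
r ≈ 9.66726/11 ≈ 0.878842

r = 0.8788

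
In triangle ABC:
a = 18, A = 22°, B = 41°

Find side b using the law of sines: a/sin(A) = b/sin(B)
a/sin(A) = b/sin(B)  ⇒  b = a·sin(B)/sin(A) = 18·sin(41°)/sin(22°)
sin(41°) ≈ 0.656059, sin(22°) ≈ 0.374607
b ≈ 18·0.656059/0.374607 ≈ 11.8091/0.374607 ≈ 31.5239

b = 31.52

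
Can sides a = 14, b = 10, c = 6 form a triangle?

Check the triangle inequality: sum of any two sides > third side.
a + b vs c: 14 + 10 = 24 > 6  ✓
a + c vs b: 14 + 6 = 20 > 10  ✓
b + c vs a: 10 + 6 = 16 > 14  ✓

Yes, triangle inequality satisfied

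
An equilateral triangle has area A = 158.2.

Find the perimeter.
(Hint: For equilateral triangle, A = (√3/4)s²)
A = (√3/4)s²  ⇒  s² = 4A/√3 = 4·158.2/√3 = 632.8/1.73205 ≈ 365.347
s ≈ √365.347 ≈ 19.1141
Perimeter = 3s ≈ 3·19.1141 ≈ 57.3422

Perimeter = 57.34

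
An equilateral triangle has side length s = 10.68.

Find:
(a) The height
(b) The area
(a) The height splits the triangle into two 30-60-90 halves: h = s·√3/2 = 10.68·1.73205/2 ≈ 18.4983/2 ≈ 9.24915
(b) Area = (√3/4)·s² = (√3/4)·10.68² = (√3/4)·114.0624 ≈ 0.433013·114.0624 ≈ 49.3905

Height = 9.249, Area = 49.39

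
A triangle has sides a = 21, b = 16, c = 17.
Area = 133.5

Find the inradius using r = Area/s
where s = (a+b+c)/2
s = (21 + 16 + 17)/2 = 54/2 = 27
r = Area/s = 133.5/27 ≈ 4.94444

r = 4.944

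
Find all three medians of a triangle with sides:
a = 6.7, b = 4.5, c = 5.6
Median formula: m_a = ½√(2b² + 2c² − a²) (and cyclically). a² = 44.89, b² = 20.25, c² = 31.36.
m_a = ½√(2·20.25 + 2·31.36 − 44.89) = ½√58.33 ≈ ½·7.63741 ≈ 3.8187
m_b = ½√(2·44.89 + 2·31.36 − 20.25) = ½√132.25 ≈ ½·11.5 ≈ 5.75
m_c = ½√(2·44.89 + 2·20.25 − 31.36) = ½√98.92 ≈ ½·9.94585 ≈ 4.97293

m_a = 3.819, m_b = 5.75, m_c = 4.973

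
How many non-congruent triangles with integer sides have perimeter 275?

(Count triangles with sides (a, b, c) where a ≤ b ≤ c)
Let a ≤ b ≤ c with a + b + c = 275. The only binding inequality is a + b > c, i.e. 275 − c > c, so c < 275/2; and c ≥ 275/3 since c is the largest side.
So 92 ≤ c ≤ 137. For each c, b runs from ⌈(275 − c)/2⌉ up to c (then a = 275 − b − c satisfies 1 ≤ a ≤ b automatically), giving c − ⌈(275 − c)/2⌉ + 1 choices.
Summing over c: 1 + 3 + 4 + 6 + … + 67 + 69  (46 terms, c = 92, …, 137) = 1610
Check (closed form: nearest integer to p²/48 for even p, (p+3)²/48 for odd p): (275+3)²/48 = 278²/48 = 77284/48 ≈ 1610.08 → 1610

1610 triangles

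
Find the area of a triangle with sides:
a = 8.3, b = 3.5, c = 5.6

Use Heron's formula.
s = (8.3 + 3.5 + 5.6)/2 = 17.4/2 = 8.7
s − a = 0.4, s − b = 5.2, s − c = 3.1
s(s−a)(s−b)(s−c) = 8.7·0.4·5.2·3.1 ≈ 56.0976
Area = √56.0976 ≈ 7.48983

Area = 7.49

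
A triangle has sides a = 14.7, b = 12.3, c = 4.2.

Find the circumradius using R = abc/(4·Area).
First find the area with Heron's formula.
s = (14.7 + 12.3 + 4.2)/2 = 15.6
Area = √(s(s−a)(s−b)(s−c)) = √(15.6·0.9·3.3·11.4) ≈ √528.185 ≈ 22.9823
abc = 14.7·12.3·4.2 = 759.402
R = abc/(4·Area) ≈ 759.402/(4·22.9823) = 759.402/91.9291 ≈ 8.26074

R = 8.261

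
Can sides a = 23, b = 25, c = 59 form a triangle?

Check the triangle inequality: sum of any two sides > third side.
a + b vs c: 23 + 25 = 48 ≤ 59  ✗
a + c vs b: 23 + 59 = 82 > 25  ✓
b + c vs a: 25 + 59 = 84 > 23  ✓

No: 23 + 25 = 48 is not > 59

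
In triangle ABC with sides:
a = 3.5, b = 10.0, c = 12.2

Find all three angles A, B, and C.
Law of cosines for each angle (a² = 12.25, b² = 100, c² = 148.84):
cos(A) = (b² + c² − a²)/(2bc) = (100 + 148.84 − 12.25)/(2·10.0·12.2) = 236.59/244 ≈ 0.969631  ⇒  A ≈ 14.1565°
cos(B) = (a² + c² − b²)/(2ac) = (12.25 + 148.84 − 100)/(2·3.5·12.2) = 61.09/85.4 ≈ 0.71534  ⇒  B ≈ 44.329°
cos(C) = (a² + b² − c²)/(2ab) = (12.25 + 100 − 148.84)/(2·3.5·10.0) = -36.59/70 ≈ -0.522714  ⇒  C ≈ 121.514°
Check: A + B + C ≈ 180°

A = 14.16°, B = 44.33°, C = 121.5°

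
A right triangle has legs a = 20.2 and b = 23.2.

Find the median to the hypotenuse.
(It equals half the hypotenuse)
Hypotenuse c = √(a² + b²) = √(408.04 + 538.24) = √946.28 ≈ 30.7617
Median to hypotenuse = c/2 ≈ 30.7617/2 ≈ 15.3808

Median = 15.38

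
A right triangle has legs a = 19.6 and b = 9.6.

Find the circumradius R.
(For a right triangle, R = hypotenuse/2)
Hypotenuse c = √(a² + b²) = √(384.16 + 92.16) = √476.32 ≈ 21.8248
R = c/2 ≈ 21.8248/2 ≈ 10.9124

R = 10.91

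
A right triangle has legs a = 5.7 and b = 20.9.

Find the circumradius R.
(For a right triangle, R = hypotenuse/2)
Hypotenuse c = √(a² + b²) = √(32.49 + 436.81) = √469.3 ≈ 21.6633
R = c/2 ≈ 21.6633/2 ≈ 10.8317

R = 10.83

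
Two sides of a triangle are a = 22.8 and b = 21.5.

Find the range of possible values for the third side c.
Triangle inequality: |a − b| < c < a + b
|a − b| = |22.8 − 21.5| = 1.3
a + b = 22.8 + 21.5 = 44.3

1.3 < c < 44.3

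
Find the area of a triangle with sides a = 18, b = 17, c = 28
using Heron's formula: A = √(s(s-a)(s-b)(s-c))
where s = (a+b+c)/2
s = (18 + 17 + 28)/2 = 63/2 = 31.5
s − a = 13.5, s − b = 14.5, s − c = 3.5
s(s−a)(s−b)(s−c) = 31.5·13.5·14.5·3.5 = 21581.4375
Area = √21581.4375 ≈ 146.906

s = 31.5, Area = 146.9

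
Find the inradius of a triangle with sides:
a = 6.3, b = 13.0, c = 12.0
r = Area/s where s is the semi-perimeter.
s = (6.3 + 13.0 + 12.0)/2 = 31.3/2 = 15.65
Area = √(s(s−a)(s−b)(s−c)) = √(15.65·9.35·2.65·3.65) ≈ √1415.35 ≈ 37.6212
r ≈ 37.6212/15.65 ≈ 2.40391

r = 2.404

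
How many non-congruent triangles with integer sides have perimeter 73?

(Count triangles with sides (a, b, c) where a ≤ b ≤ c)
Let a ≤ b ≤ c with a + b + c = 73. The only binding inequality is a + b > c, i.e. 73 − c > c, so c < 73/2; and c ≥ 73/3 since c is the largest side.
So 25 ≤ c ≤ 36. For each c, b runs from ⌈(73 − c)/2⌉ up to c (then a = 73 − b − c satisfies 1 ≤ a ≤ b automatically), giving c − ⌈(73 − c)/2⌉ + 1 choices.
Summing over c: 2 + 3 + 5 + 6 + 8 + 9 + 11 + 12 + 14 + 15 + 17 + 18 = 120
Check (closed form: nearest integer to p²/48 for even p, (p+3)²/48 for odd p): (73+3)²/48 = 76²/48 = 5776/48 ≈ 120.33 → 120

120 triangles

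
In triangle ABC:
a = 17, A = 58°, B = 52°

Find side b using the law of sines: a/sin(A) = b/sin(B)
a/sin(A) = b/sin(B)  ⇒  b = a·sin(B)/sin(A) = 17·sin(52°)/sin(58°)
sin(52°) ≈ 0.788011, sin(58°) ≈ 0.848048
b ≈ 17·0.788011/0.848048 ≈ 13.3962/0.848048 ≈ 15.7965

b = 15.8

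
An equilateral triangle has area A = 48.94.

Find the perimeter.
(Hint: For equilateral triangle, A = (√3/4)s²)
A = (√3/4)s²  ⇒  s² = 4A/√3 = 4·48.94/√3 = 195.76/1.73205 ≈ 113.022
s ≈ √113.022 ≈ 10.6312
Perimeter = 3s ≈ 3·10.6312 ≈ 31.8936

Perimeter = 31.89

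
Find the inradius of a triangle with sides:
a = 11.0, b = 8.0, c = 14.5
r = Area/s where s is the semi-perimeter.
s = (11.0 + 8.0 + 14.5)/2 = 33.5/2 = 16.75
Area = √(s(s−a)(s−b)(s−c)) = √(16.75·5.75·8.75·2.25) ≈ √1896.15 ≈ 43.5448
r ≈ 43.5448/16.75 ≈ 2.59969

r = 2.6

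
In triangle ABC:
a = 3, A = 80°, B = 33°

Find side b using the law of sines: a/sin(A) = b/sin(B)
a/sin(A) = b/sin(B)  ⇒  b = a·sin(B)/sin(A) = 3·sin(33°)/sin(80°)
sin(33°) ≈ 0.544639, sin(80°) ≈ 0.984808
b ≈ 3·0.544639/0.984808 ≈ 1.63392/0.984808 ≈ 1.65912

b = 1.659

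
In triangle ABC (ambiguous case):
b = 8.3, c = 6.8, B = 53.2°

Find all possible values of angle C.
b/sin(B) = c/sin(C)  ⇒  sin(C) = c·sin(B)/b = 6.8·sin(53.2°)/8.3
sin(53.2°) ≈ 0.800731
sin(C) ≈ 6.8·0.800731/8.3 ≈ 5.44497/8.3 ≈ 0.656021
Candidate 1: C₁ = arcsin(0.656021) ≈ 40.9971°  →  A = 180° − 53.2° − 40.9971° ≈ 85.8029° > 0, valid
Candidate 2: C₂ = 180° − C₁ ≈ 139.003°  →  A = 180° − 53.2° − 139.003° ≈ -12.2029° ≤ 0, not a valid triangle

C = 41° (one solution)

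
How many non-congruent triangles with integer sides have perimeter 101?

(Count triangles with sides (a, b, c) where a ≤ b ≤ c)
Let a ≤ b ≤ c with a + b + c = 101. The only binding inequality is a + b > c, i.e. 101 − c > c, so c < 101/2; and c ≥ 101/3 since c is the largest side.
So 34 ≤ c ≤ 50. For each c, b runs from ⌈(101 − c)/2⌉ up to c (then a = 101 − b − c satisfies 1 ≤ a ≤ b automatically), giving c − ⌈(101 − c)/2⌉ + 1 choices.
Summing over c: 1 + 3 + 4 + 6 + … + 24 + 25  (17 terms, c = 34, …, 50) = 225
Check (closed form: nearest integer to p²/48 for even p, (p+3)²/48 for odd p): (101+3)²/48 = 104²/48 = 10816/48 ≈ 225.33 → 225

225 triangles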